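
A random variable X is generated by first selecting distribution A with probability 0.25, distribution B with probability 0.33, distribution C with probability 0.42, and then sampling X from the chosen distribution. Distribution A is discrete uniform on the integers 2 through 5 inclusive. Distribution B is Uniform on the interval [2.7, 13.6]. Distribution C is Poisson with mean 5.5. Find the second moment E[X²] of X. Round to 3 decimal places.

For each component E[X²] = Var + (mean)², giving A: 13.5; B: 76.3233; C: 35.75.
Overall E[X²] = 0.25·13.5 + 0.33·76.3233 + 0.42·35.75 = 43.5767.

43.577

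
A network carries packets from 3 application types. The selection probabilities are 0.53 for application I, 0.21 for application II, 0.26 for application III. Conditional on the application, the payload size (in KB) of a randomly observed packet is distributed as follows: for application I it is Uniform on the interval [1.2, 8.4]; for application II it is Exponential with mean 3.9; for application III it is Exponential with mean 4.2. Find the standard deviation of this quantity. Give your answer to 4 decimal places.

Per component, I: μ=4.8, E[X²]=27.36; II: μ=3.9, E[X²]=30.42; III: μ=4.2, E[X²]=35.28.
E[X] = 0.53·4.8 + 0.21·3.9 + 0.26·4.2 = 4.455.
E[X²] = 0.53·27.36 + 0.21·30.42 + 0.26·35.28 = 30.0618.
Var(X) = E[X²] − (E[X])² = 30.0618 − 19.847 = 10.2148.
SD(X) = √10.2148 = 3.19606.

3.1961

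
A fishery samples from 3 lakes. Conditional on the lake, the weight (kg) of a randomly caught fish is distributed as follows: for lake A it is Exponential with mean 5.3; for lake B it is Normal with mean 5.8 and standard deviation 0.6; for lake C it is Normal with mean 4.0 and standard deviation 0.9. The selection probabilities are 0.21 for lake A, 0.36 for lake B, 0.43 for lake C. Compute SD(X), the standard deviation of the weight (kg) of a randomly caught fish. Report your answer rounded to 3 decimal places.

Per component, A: μ=5.3, E[X²]=56.18; B: μ=5.8, E[X²]=34; C: μ=4, E[X²]=16.81.
E[X] = 0.21·5.3 + 0.36·5.8 + 0.43·4 = 4.921.
E[X²] = 0.21·56.18 + 0.36·34 + 0.43·16.81 = 31.2661.
Var(X) = E[X²] − (E[X])² = 31.2661 − 24.2162 = 7.04986.
SD(X) = √7.04986 = 2.65516.

2.655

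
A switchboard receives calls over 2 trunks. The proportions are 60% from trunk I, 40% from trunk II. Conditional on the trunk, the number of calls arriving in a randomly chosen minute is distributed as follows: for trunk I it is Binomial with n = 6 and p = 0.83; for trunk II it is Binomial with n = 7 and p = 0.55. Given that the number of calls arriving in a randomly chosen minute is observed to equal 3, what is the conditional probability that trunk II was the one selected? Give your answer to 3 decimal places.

Likelihoods P(X=3 | ·): I: 0.0561838; II: 0.238785.
Posterior ∝ prior × likelihood. Numerator for II: 0.4·0.238785 = 0.0955138.
Normalizing constant: 0.6·0.0561838 + 0.4·0.238785 = 0.129224.
P(II | observation) = 0.0955138 / 0.129224 = 0.739133.

0.739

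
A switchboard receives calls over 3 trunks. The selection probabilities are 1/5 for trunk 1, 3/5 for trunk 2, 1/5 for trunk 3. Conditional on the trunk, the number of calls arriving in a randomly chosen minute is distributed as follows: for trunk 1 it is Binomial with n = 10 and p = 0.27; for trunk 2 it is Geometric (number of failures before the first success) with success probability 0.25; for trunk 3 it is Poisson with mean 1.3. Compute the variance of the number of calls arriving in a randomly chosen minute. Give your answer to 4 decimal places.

8.2902

Per component, 1: μ=2.7, E[X²]=9.261; 2: μ=3, E[X²]=21; 3: μ=1.3, E[X²]=2.99.
E[X] = 0.2·2.7 + 0.6·3 + 0.2·1.3 = 2.6.
E[X²] = 0.2·9.261 + 0.6·21 + 0.2·2.99 = 15.0502.
Var(X) = E[X²] − (E[X])² = 15.0502 − 6.76 = 8.2902.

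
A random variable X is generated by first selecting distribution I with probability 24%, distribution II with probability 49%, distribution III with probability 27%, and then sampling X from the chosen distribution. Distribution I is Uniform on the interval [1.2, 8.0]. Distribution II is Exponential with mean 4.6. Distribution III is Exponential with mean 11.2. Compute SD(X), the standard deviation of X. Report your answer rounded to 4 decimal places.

7.3313

Per component, I: μ=4.6, E[X²]=25.0133; II: μ=4.6, E[X²]=42.32; III: μ=11.2, E[X²]=250.88.
E[X] = 0.24·4.6 + 0.49·4.6 + 0.27·11.2 = 6.382.
E[X²] = 0.24·25.0133 + 0.49·42.32 + 0.27·250.88 = 94.4776.
Var(X) = E[X²] − (E[X])² = 94.4776 − 40.7299 = 53.7477.
SD(X) = √53.7477 = 7.33128.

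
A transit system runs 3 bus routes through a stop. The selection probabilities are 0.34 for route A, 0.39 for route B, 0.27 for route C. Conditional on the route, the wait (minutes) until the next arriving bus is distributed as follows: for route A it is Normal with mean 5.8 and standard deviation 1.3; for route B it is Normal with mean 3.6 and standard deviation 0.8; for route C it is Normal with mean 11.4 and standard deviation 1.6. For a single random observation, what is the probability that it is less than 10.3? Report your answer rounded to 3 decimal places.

0.796

Conditional on each route, P(X < 10.3): A: 0.999731; B: 1; C: 0.245884.
By total probability, P(X < 10.3) = 0.34·0.999731 + 0.39·1 + 0.27·0.245884 = 0.796297.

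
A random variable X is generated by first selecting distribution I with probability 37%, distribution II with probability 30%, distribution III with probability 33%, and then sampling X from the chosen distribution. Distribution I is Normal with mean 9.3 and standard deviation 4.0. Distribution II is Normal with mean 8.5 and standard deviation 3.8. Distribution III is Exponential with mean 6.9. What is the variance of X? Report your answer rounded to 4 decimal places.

26.9911

Per component, I: μ=9.3, E[X²]=102.49; II: μ=8.5, E[X²]=86.69; III: μ=6.9, E[X²]=95.22.
E[X] = 0.37·9.3 + 0.3·8.5 + 0.33·6.9 = 8.268.
E[X²] = 0.37·102.49 + 0.3·86.69 + 0.33·95.22 = 95.3509.
Var(X) = E[X²] − (E[X])² = 95.3509 − 68.3598 = 26.9911.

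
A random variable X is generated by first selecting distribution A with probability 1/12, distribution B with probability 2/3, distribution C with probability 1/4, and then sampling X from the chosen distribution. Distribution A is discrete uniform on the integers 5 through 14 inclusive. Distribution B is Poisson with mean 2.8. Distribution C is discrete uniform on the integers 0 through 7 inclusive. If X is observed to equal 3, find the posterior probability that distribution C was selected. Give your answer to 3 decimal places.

Likelihoods P(X=3 | ·): A: 0; B: 0.222484; C: 0.125.
Posterior ∝ prior × likelihood. Numerator for C: 0.25·0.125 = 0.03125.
Normalizing constant: 0.0833333·0 + 0.666667·0.222484 + 0.25·0.125 = 0.179572.
P(C | observation) = 0.03125 / 0.179572 = 0.174024.

0.174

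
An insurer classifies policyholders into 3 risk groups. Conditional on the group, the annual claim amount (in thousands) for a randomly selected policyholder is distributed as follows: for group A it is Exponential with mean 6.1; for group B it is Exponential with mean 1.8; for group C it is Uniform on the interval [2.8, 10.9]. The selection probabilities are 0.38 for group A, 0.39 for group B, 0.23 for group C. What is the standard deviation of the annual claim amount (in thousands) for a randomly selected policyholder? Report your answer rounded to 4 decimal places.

4.6624

Per component, A: μ=6.1, E[X²]=74.42; B: μ=1.8, E[X²]=6.48; C: μ=6.85, E[X²]=52.39.
E[X] = 0.38·6.1 + 0.39·1.8 + 0.23·6.85 = 4.5955.
E[X²] = 0.38·74.42 + 0.39·6.48 + 0.23·52.39 = 42.8565.
Var(X) = E[X²] − (E[X])² = 42.8565 − 21.1186 = 21.7379.
SD(X) = √21.7379 = 4.66239.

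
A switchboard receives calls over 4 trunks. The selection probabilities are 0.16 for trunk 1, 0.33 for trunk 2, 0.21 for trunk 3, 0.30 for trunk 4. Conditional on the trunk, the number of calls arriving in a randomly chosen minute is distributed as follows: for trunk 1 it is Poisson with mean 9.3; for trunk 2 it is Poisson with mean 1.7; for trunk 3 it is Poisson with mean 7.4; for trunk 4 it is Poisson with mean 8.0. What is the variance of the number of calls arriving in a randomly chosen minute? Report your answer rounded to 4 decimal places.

Per component, 1: μ=9.3, E[X²]=95.79; 2: μ=1.7, E[X²]=4.59; 3: μ=7.4, E[X²]=62.16; 4: μ=8, E[X²]=72.
E[X] = 0.16·9.3 + 0.33·1.7 + 0.21·7.4 + 0.3·8 = 6.003.
E[X²] = 0.16·95.79 + 0.33·4.59 + 0.21·62.16 + 0.3·72 = 51.4947.
Var(X) = E[X²] − (E[X])² = 51.4947 − 36.036 = 15.4587.

15.4587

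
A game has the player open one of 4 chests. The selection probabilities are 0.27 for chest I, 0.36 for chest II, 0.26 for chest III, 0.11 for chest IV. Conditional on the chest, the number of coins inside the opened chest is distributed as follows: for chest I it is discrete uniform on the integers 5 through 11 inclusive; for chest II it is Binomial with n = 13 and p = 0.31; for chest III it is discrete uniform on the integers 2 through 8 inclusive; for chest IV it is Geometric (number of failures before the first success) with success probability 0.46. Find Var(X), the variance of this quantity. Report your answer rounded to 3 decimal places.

7.779

Per component, I: μ=8, E[X²]=68; II: μ=4.03, E[X²]=19.0216; III: μ=5, E[X²]=29; IV: μ=1.17391, E[X²]=3.93006.
E[X] = 0.27·8 + 0.36·4.03 + 0.26·5 + 0.11·1.17391 = 5.03993.
E[X²] = 0.27·68 + 0.36·19.0216 + 0.26·29 + 0.11·3.93006 = 33.1801.
Var(X) = E[X²] − (E[X])² = 33.1801 − 25.4009 = 7.77918.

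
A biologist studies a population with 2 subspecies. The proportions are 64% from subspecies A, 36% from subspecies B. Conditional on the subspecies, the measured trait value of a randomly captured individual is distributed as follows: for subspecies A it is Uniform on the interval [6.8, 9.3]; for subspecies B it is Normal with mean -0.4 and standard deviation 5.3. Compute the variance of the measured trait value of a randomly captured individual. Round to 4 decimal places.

26.8969

Per component, A: μ=8.05, E[X²]=65.3233; B: μ=-0.4, E[X²]=28.25.
E[X] = 0.64·8.05 + 0.36·-0.4 = 5.008.
E[X²] = 0.64·65.3233 + 0.36·28.25 = 51.9769.
Var(X) = E[X²] − (E[X])² = 51.9769 − 25.0801 = 26.8969.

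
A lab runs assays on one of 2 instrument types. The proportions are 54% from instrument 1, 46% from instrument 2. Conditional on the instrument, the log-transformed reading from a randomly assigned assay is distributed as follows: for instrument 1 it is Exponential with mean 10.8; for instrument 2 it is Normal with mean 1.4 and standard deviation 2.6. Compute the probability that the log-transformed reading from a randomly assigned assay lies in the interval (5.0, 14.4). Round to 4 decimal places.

0.2358

Conditional on each instrument, P(5.0 < X < 14.4): 1: 0.365819; 2: 0.0830848.
By total probability, P(5.0 < X < 14.4) = 0.54·0.365819 + 0.46·0.0830848 = 0.235761.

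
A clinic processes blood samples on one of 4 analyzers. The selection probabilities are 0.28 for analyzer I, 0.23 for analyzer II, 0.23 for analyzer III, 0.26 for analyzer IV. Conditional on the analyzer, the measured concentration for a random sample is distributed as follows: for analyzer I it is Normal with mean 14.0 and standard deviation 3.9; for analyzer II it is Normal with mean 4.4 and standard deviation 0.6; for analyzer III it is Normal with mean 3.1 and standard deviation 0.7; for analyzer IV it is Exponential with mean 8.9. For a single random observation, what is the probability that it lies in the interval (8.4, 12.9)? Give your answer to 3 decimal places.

0.128

Conditional on each analyzer, P(8.4 < X < 12.9): I: 0.313436; II: 1.3084e-11; III: 1.84297e-14; IV: 0.154436.
By total probability, P(8.4 < X < 12.9) = 0.28·0.313436 + 0.23·1.3084e-11 + 0.23·1.84297e-14 + 0.26·0.154436 = 0.127916.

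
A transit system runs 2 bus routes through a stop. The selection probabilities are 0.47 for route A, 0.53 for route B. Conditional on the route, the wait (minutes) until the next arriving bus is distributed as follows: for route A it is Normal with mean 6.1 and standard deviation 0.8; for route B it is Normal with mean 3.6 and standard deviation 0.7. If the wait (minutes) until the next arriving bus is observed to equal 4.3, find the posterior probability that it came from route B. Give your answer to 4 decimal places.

Likelihoods f(4.3 | ·): A: 0.0396746; B: 0.345672.
Posterior ∝ prior × likelihood. Numerator for B: 0.53·0.345672 = 0.183206.
Normalizing constant: 0.47·0.0396746 + 0.53·0.345672 = 0.201853.
P(B | observation) = 0.183206 / 0.201853 = 0.907621.

0.9076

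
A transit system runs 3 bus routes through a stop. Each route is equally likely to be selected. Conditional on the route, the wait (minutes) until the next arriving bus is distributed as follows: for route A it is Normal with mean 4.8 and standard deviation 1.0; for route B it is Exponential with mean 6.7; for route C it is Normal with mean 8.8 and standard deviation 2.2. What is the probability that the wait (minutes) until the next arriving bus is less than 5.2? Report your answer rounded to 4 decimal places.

0.4154

Conditional on each route, P(X < 5.2): A: 0.655422; B: 0.539812; C: 0.0508818.
By total probability, P(X < 5.2) = 0.333333·0.655422 + 0.333333·0.539812 + 0.333333·0.0508818 = 0.415372.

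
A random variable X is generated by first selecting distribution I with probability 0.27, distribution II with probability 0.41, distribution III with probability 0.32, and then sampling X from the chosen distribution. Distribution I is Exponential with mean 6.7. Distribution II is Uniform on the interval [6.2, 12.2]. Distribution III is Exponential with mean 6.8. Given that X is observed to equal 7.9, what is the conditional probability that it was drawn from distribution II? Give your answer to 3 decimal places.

0.716

Likelihoods f(7.9 | ·): I: 0.0459036; II: 0.166667; III: 0.0460196.
Posterior ∝ prior × likelihood. Numerator for II: 0.41·0.166667 = 0.0683333.
Normalizing constant: 0.27·0.0459036 + 0.41·0.166667 + 0.32·0.0460196 = 0.0954536.
P(II | observation) = 0.0683333 / 0.0954536 = 0.71588.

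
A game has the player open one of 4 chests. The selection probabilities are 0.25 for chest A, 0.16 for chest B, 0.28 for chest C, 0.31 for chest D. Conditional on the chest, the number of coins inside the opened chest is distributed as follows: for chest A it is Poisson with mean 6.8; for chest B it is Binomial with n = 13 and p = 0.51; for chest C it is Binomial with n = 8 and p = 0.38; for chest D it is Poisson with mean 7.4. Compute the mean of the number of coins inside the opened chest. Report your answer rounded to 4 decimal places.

5.9060

Component means — A: 6.8; B: 6.63; C: 3.04; D: 7.4.
E[X] = 0.25·6.8 + 0.16·6.63 + 0.28·3.04 + 0.31·7.4 = 5.906.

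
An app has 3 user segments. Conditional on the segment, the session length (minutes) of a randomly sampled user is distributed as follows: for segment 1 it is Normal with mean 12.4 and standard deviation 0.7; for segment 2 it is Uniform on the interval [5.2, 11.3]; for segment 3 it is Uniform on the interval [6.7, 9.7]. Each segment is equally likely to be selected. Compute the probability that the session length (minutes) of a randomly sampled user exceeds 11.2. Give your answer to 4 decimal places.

Conditional on each segment, P(X > 11.2): 1: 0.956762; 2: 0.0163934; 3: 0.
By total probability, P(X > 11.2) = 0.333333·0.956762 + 0.333333·0.0163934 + 0.333333·0 = 0.324385.

0.3244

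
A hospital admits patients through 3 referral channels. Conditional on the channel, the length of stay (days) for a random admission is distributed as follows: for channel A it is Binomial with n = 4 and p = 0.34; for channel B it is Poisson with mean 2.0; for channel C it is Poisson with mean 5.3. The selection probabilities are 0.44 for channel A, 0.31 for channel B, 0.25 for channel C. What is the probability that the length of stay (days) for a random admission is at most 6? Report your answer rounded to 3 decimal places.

0.928

Conditional on each channel, P(X ≤ 6): A: 1; B: 0.995466; C: 0.717134.
By total probability, P(X ≤ 6) = 0.44·1 + 0.31·0.995466 + 0.25·0.717134 = 0.927878.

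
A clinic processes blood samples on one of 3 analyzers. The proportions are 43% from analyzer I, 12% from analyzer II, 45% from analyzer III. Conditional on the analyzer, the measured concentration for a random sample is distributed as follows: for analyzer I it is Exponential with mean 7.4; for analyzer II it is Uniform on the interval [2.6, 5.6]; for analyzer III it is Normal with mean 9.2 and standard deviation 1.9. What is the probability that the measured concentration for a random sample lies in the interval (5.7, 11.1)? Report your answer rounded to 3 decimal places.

0.467

Conditional on each analyzer, P(5.7 < X < 11.1): I: 0.239758; II: 0; III: 0.808615.
By total probability, P(5.7 < X < 11.1) = 0.43·0.239758 + 0.12·0 + 0.45·0.808615 = 0.466973.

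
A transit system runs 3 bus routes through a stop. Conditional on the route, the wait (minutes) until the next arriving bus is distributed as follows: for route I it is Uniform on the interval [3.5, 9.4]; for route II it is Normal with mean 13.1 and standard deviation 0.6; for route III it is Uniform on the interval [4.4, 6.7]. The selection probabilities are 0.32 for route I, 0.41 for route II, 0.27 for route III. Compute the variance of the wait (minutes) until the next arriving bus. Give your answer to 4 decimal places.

13.3770

Per component, I: μ=6.45, E[X²]=44.5033; II: μ=13.1, E[X²]=171.97; III: μ=5.55, E[X²]=31.2433.
E[X] = 0.32·6.45 + 0.41·13.1 + 0.27·5.55 = 8.9335.
E[X²] = 0.32·44.5033 + 0.41·171.97 + 0.27·31.2433 = 93.1845.
Var(X) = E[X²] − (E[X])² = 93.1845 − 79.8074 = 13.377.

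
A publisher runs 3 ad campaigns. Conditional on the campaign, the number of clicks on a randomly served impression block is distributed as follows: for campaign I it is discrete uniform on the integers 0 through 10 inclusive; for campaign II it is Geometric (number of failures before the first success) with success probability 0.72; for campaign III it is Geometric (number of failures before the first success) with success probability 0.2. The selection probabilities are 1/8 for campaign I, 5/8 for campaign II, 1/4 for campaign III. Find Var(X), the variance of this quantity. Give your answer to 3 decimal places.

Per component, I: μ=5, E[X²]=35; II: μ=0.388889, E[X²]=0.691358; III: μ=4, E[X²]=36.
E[X] = 0.125·5 + 0.625·0.388889 + 0.25·4 = 1.86806.
E[X²] = 0.125·35 + 0.625·0.691358 + 0.25·36 = 13.8071.
Var(X) = E[X²] − (E[X])² = 13.8071 − 3.48963 = 10.3175.

10.317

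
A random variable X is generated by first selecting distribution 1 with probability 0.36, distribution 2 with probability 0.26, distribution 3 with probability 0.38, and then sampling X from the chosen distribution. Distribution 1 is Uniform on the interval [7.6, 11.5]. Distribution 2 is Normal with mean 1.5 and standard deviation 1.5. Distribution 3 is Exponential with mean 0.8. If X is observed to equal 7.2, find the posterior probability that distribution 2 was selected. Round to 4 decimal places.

0.4633

Likelihoods f(7.2 | ·): 1: 0; 2: 0.000194631; 3: 0.000154262.
Posterior ∝ prior × likelihood. Numerator for 2: 0.26·0.000194631 = 5.06041e-05.
Normalizing constant: 0.36·0 + 0.26·0.000194631 + 0.38·0.000154262 = 0.000109224.
P(2 | observation) = 5.06041e-05 / 0.000109224 = 0.463307.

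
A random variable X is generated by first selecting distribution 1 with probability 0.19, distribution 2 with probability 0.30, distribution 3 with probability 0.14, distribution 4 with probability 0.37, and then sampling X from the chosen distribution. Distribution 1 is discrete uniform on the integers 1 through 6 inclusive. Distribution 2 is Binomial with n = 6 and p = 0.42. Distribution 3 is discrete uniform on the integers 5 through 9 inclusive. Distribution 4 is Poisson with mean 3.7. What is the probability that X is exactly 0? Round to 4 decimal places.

0.0206

Conditional on each component, P(X = 0): 1: 0; 2: 0.0380687; 3: 0; 4: 0.0247235.
By total probability, P(X = 0) = 0.19·0 + 0.3·0.0380687 + 0.14·0 + 0.37·0.0247235 = 0.0205683.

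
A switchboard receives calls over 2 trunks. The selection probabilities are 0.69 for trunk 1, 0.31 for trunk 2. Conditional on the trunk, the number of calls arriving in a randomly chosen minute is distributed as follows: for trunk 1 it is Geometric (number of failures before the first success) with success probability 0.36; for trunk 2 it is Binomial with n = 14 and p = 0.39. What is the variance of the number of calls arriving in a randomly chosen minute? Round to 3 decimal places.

7.340

Per component, 1: μ=1.77778, E[X²]=8.09877; 2: μ=5.46, E[X²]=33.1422.
E[X] = 0.69·1.77778 + 0.31·5.46 = 2.91927.
E[X²] = 0.69·8.09877 + 0.31·33.1422 = 15.8622.
Var(X) = E[X²] − (E[X])² = 15.8622 − 8.52212 = 7.34011.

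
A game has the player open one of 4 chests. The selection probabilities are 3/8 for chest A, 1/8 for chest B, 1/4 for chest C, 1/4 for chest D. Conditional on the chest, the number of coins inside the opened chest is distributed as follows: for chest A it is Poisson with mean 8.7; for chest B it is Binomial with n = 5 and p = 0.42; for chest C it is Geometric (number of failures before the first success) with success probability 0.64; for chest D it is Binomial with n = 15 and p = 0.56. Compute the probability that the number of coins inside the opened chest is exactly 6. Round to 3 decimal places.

0.062

Conditional on each chest, P(X = 6): A: 0.100328; B: 0; C: 0.00139314; D: 0.0954127.
By total probability, P(X = 6) = 0.375·0.100328 + 0.125·0 + 0.25·0.00139314 + 0.25·0.0954127 = 0.0618244.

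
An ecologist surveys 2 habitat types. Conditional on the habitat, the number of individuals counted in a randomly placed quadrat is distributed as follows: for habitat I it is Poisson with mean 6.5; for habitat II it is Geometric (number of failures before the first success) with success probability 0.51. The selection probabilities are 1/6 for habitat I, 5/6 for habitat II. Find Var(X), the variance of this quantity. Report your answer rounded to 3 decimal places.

6.915

Per component, I: μ=6.5, E[X²]=48.75; II: μ=0.960784, E[X²]=2.807.
E[X] = 0.166667·6.5 + 0.833333·0.960784 = 1.88399.
E[X²] = 0.166667·48.75 + 0.833333·2.807 = 10.4642.
Var(X) = E[X²] − (E[X])² = 10.4642 − 3.54941 = 6.91476.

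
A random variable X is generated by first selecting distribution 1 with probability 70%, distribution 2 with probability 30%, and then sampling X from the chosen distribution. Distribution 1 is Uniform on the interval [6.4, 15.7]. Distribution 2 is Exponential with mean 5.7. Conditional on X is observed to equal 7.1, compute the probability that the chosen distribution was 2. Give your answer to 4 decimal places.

0.1675

Likelihoods f(7.1 | ·): 1: 0.107527; 2: 0.0504849.
Posterior ∝ prior × likelihood. Numerator for 2: 0.3·0.0504849 = 0.0151455.
Normalizing constant: 0.7·0.107527 + 0.3·0.0504849 = 0.0904143.
P(2 | observation) = 0.0151455 / 0.0904143 = 0.167512.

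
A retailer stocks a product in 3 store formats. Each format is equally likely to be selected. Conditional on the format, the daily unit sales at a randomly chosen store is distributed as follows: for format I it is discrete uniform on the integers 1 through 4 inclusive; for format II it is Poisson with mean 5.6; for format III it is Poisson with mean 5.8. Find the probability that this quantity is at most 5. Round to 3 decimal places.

Conditional on each format, P(X ≤ 5): I: 1; II: 0.511861; III: 0.478315.
By total probability, P(X ≤ 5) = 0.333333·1 + 0.333333·0.511861 + 0.333333·0.478315 = 0.663392.

0.663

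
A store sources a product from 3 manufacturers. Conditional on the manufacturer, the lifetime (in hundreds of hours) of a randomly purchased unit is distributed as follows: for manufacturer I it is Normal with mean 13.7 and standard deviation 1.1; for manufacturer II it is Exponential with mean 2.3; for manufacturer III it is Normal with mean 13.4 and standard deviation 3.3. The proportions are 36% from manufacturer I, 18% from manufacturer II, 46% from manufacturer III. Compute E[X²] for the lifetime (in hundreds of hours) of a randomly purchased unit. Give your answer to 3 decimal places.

For each component E[X²] = Var + (mean)², giving I: 188.9; II: 10.58; III: 190.45.
Overall E[X²] = 0.36·188.9 + 0.18·10.58 + 0.46·190.45 = 157.515.

157.515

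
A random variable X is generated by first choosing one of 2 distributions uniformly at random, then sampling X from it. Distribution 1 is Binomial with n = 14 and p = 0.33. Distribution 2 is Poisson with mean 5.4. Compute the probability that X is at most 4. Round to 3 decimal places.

Conditional on each component, P(X ≤ 4): 1: 0.486242; 2: 0.373311.
By total probability, P(X ≤ 4) = 0.5·0.486242 + 0.5·0.373311 = 0.429776.

0.430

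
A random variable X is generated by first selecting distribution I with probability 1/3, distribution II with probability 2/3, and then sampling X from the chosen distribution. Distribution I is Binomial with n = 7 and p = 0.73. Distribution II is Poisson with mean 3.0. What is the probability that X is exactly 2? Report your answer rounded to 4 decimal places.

Conditional on each component, P(X = 2): I: 0.0160577; II: 0.224042.
By total probability, P(X = 2) = 0.333333·0.0160577 + 0.666667·0.224042 = 0.154714.

0.1547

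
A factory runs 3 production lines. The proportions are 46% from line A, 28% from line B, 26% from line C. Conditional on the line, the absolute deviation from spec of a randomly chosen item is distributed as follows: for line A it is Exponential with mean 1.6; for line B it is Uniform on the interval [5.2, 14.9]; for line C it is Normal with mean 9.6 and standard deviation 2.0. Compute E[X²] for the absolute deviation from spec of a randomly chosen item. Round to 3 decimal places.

For each component E[X²] = Var + (mean)², giving A: 5.12; B: 108.843; C: 96.16.
Overall E[X²] = 0.46·5.12 + 0.28·108.843 + 0.26·96.16 = 57.8329.

57.833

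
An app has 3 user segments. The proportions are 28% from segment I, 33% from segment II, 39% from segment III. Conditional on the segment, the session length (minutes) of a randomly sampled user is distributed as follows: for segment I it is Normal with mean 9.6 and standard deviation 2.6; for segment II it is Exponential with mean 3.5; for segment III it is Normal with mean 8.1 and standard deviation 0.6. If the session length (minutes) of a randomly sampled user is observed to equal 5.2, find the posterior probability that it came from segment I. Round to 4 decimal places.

0.3247

Likelihoods f(5.2 | ·): I: 0.0366478; II: 0.0646687; III: 5.62287e-06.
Posterior ∝ prior × likelihood. Numerator for I: 0.28·0.0366478 = 0.0102614.
Normalizing constant: 0.28·0.0366478 + 0.33·0.0646687 + 0.39·5.62287e-06 = 0.0316043.
P(I | observation) = 0.0102614 / 0.0316043 = 0.324683.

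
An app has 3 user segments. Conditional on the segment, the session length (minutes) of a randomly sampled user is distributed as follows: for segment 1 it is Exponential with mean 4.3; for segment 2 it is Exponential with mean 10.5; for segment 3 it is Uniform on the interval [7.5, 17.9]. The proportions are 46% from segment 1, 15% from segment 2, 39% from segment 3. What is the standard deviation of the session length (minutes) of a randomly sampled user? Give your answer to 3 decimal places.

6.645

Per component, 1: μ=4.3, E[X²]=36.98; 2: μ=10.5, E[X²]=220.5; 3: μ=12.7, E[X²]=170.303.
E[X] = 0.46·4.3 + 0.15·10.5 + 0.39·12.7 = 8.506.
E[X²] = 0.46·36.98 + 0.15·220.5 + 0.39·170.303 = 116.504.
Var(X) = E[X²] − (E[X])² = 116.504 − 72.352 = 44.1521.
SD(X) = √44.1521 = 6.6447.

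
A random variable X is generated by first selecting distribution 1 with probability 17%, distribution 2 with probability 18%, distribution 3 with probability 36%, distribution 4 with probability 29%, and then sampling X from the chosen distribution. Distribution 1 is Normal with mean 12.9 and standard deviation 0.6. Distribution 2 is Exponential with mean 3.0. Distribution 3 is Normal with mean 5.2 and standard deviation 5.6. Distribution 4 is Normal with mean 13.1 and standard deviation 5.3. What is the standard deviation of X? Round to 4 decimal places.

6.3167

Per component, 1: μ=12.9, E[X²]=166.77; 2: μ=3, E[X²]=18; 3: μ=5.2, E[X²]=58.4; 4: μ=13.1, E[X²]=199.7.
E[X] = 0.17·12.9 + 0.18·3 + 0.36·5.2 + 0.29·13.1 = 8.404.
E[X²] = 0.17·166.77 + 0.18·18 + 0.36·58.4 + 0.29·199.7 = 110.528.
Var(X) = E[X²] − (E[X])² = 110.528 − 70.6272 = 39.9007.
SD(X) = √39.9007 = 6.3167.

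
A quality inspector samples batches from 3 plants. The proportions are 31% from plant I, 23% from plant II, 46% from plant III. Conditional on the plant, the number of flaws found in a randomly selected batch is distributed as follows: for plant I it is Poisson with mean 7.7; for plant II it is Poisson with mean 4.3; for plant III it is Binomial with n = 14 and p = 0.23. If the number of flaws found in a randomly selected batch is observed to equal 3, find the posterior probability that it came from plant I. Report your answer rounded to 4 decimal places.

0.0640

Likelihoods P(X=3 | ·): I: 0.0344551; II: 0.179799; III: 0.249852.
Posterior ∝ prior × likelihood. Numerator for I: 0.31·0.0344551 = 0.0106811.
Normalizing constant: 0.31·0.0344551 + 0.23·0.179799 + 0.46·0.249852 = 0.166967.
P(I | observation) = 0.0106811 / 0.166967 = 0.0639713.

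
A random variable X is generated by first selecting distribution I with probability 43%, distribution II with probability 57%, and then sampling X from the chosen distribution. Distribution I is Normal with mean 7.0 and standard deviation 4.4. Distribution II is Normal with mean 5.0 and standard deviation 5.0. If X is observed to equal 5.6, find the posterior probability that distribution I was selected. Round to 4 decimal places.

0.4508

Likelihoods f(5.6 | ·): I: 0.0861933; II: 0.079216.
Posterior ∝ prior × likelihood. Numerator for I: 0.43·0.0861933 = 0.0370631.
Normalizing constant: 0.43·0.0861933 + 0.57·0.079216 = 0.0822163.
P(I | observation) = 0.0370631 / 0.0822163 = 0.4508.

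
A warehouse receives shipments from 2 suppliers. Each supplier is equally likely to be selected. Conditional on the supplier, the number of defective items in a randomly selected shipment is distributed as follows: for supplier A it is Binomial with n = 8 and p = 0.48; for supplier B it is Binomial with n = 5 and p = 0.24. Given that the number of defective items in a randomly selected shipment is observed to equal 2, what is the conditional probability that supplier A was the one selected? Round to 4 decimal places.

0.3353

Likelihoods P(X=2 | ·): A: 0.127544; B: 0.25285.
Posterior ∝ prior × likelihood. Numerator for A: 0.5·0.127544 = 0.0637721.
Normalizing constant: 0.5·0.127544 + 0.5·0.25285 = 0.190197.
P(A | observation) = 0.0637721 / 0.190197 = 0.335295.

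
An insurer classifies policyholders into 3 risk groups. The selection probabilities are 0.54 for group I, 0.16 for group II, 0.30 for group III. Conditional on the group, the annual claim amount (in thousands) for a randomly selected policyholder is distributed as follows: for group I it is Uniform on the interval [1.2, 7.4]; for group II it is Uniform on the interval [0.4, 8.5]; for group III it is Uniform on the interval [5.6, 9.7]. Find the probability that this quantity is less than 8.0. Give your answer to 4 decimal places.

0.8657

Conditional on each group, P(X < 8.0): I: 1; II: 0.938272; III: 0.585366.
By total probability, P(X < 8.0) = 0.54·1 + 0.16·0.938272 + 0.3·0.585366 = 0.865733.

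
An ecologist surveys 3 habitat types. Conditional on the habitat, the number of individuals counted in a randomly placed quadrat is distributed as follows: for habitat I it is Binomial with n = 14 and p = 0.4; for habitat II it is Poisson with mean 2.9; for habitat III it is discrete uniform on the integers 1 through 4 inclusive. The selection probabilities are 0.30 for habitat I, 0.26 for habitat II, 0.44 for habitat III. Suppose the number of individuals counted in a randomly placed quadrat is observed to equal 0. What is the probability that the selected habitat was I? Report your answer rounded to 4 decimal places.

Likelihoods P(X=0 | ·): I: 0.000783642; II: 0.0550232; III: 0.
Posterior ∝ prior × likelihood. Numerator for I: 0.3·0.000783642 = 0.000235092.
Normalizing constant: 0.3·0.000783642 + 0.26·0.0550232 + 0.44·0 = 0.0145411.
P(I | observation) = 0.000235092 / 0.0145411 = 0.0161674.

0.0162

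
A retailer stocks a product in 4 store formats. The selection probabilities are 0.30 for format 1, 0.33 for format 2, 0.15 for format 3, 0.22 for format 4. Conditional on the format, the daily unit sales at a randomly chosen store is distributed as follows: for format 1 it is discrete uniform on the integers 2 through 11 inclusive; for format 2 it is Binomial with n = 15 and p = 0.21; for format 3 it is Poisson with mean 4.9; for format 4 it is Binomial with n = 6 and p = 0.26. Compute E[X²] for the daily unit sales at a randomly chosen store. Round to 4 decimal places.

For each component E[X²] = Var + (mean)², giving 1: 50.5; 2: 12.411; 3: 28.91; 4: 3.588.
Overall E[X²] = 0.3·50.5 + 0.33·12.411 + 0.15·28.91 + 0.22·3.588 = 24.3715.

24.3715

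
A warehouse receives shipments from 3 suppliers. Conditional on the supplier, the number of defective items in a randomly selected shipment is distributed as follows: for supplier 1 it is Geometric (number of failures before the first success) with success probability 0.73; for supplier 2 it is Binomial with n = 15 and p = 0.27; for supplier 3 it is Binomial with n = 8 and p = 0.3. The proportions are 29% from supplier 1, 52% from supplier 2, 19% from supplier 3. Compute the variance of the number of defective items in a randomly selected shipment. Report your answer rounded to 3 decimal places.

4.542

Per component, 1: μ=0.369863, E[X²]=0.64346; 2: μ=4.05, E[X²]=19.359; 3: μ=2.4, E[X²]=7.44.
E[X] = 0.29·0.369863 + 0.52·4.05 + 0.19·2.4 = 2.66926.
E[X²] = 0.29·0.64346 + 0.52·19.359 + 0.19·7.44 = 11.6669.
Var(X) = E[X²] − (E[X])² = 11.6669 − 7.12495 = 4.54193.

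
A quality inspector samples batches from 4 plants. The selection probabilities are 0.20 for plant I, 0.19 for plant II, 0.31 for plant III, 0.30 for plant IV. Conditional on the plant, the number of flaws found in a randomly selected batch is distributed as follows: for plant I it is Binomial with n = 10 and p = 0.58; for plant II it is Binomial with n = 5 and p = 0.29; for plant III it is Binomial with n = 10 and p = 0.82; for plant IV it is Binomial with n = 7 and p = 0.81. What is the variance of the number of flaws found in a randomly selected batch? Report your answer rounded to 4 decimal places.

6.8347

Per component, I: μ=5.8, E[X²]=36.076; II: μ=1.45, E[X²]=3.132; III: μ=8.2, E[X²]=68.716; IV: μ=5.67, E[X²]=33.2262.
E[X] = 0.2·5.8 + 0.19·1.45 + 0.31·8.2 + 0.3·5.67 = 5.6785.
E[X²] = 0.2·36.076 + 0.19·3.132 + 0.31·68.716 + 0.3·33.2262 = 39.0801.
Var(X) = E[X²] − (E[X])² = 39.0801 − 32.2454 = 6.83474.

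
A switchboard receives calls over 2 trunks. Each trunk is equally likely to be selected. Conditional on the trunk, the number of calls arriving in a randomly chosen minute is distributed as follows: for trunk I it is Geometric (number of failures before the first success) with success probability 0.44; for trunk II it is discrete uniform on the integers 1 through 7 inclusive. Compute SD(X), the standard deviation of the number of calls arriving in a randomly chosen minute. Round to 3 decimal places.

Per component, I: μ=1.27273, E[X²]=4.5124; II: μ=4, E[X²]=20.
E[X] = 0.5·1.27273 + 0.5·4 = 2.63636.
E[X²] = 0.5·4.5124 + 0.5·20 = 12.2562.
Var(X) = E[X²] − (E[X])² = 12.2562 − 6.95041 = 5.30579.
SD(X) = √5.30579 = 2.30343.

2.303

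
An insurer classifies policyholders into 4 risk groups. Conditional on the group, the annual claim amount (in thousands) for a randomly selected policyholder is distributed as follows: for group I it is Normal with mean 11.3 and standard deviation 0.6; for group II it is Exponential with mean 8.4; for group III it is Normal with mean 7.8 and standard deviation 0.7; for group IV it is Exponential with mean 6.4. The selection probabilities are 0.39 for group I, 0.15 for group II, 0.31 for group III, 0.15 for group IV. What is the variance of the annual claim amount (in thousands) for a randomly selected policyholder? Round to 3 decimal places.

20.596

Per component, I: μ=11.3, E[X²]=128.05; II: μ=8.4, E[X²]=141.12; III: μ=7.8, E[X²]=61.33; IV: μ=6.4, E[X²]=81.92.
E[X] = 0.39·11.3 + 0.15·8.4 + 0.31·7.8 + 0.15·6.4 = 9.045.
E[X²] = 0.39·128.05 + 0.15·141.12 + 0.31·61.33 + 0.15·81.92 = 102.408.
Var(X) = E[X²] − (E[X])² = 102.408 − 81.812 = 20.5958.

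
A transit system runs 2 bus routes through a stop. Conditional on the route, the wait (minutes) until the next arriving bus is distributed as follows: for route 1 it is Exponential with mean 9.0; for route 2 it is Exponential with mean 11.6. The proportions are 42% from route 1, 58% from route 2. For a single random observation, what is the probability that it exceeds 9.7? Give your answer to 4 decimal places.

0.3943

Conditional on each route, P(X > 9.7): 1: 0.340351; 2: 0.433351.
By total probability, P(X > 9.7) = 0.42·0.340351 + 0.58·0.433351 = 0.394291.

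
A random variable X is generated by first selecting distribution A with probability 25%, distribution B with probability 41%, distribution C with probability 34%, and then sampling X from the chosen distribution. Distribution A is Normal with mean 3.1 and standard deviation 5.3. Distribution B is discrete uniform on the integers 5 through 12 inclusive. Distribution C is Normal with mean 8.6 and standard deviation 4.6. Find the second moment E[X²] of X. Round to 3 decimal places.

For each component E[X²] = Var + (mean)², giving A: 37.7; B: 77.5; C: 95.12.
Overall E[X²] = 0.25·37.7 + 0.41·77.5 + 0.34·95.12 = 73.5408.

73.541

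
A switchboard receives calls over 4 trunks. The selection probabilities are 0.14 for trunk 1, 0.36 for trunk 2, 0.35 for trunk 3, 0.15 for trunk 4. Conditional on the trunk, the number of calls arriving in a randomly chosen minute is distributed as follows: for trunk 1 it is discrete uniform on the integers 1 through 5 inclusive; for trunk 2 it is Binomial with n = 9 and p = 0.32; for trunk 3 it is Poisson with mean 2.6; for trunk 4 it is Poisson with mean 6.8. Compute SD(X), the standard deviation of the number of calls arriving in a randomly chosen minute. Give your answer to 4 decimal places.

2.2344

Per component, 1: μ=3, E[X²]=11; 2: μ=2.88, E[X²]=10.2528; 3: μ=2.6, E[X²]=9.36; 4: μ=6.8, E[X²]=53.04.
E[X] = 0.14·3 + 0.36·2.88 + 0.35·2.6 + 0.15·6.8 = 3.3868.
E[X²] = 0.14·11 + 0.36·10.2528 + 0.35·9.36 + 0.15·53.04 = 16.463.
Var(X) = E[X²] − (E[X])² = 16.463 − 11.4704 = 4.99259.
SD(X) = √4.99259 = 2.23441.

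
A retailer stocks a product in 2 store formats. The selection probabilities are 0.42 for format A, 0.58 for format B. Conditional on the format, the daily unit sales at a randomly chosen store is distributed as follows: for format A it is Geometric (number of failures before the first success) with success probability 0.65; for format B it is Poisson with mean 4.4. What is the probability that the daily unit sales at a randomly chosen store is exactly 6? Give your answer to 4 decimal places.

0.0723

Conditional on each format, P(X = 6): A: 0.00119487; B: 0.123734.
By total probability, P(X = 6) = 0.42·0.00119487 + 0.58·0.123734 = 0.0722674.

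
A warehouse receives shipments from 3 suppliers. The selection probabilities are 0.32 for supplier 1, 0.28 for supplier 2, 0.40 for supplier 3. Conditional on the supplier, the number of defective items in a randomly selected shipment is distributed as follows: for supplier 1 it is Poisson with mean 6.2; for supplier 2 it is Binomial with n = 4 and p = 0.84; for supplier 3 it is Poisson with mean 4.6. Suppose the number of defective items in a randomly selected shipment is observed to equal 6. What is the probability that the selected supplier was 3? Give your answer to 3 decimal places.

Likelihoods P(X=6 | ·): 1: 0.1601; 2: 0; 3: 0.13227.
Posterior ∝ prior × likelihood. Numerator for 3: 0.4·0.13227 = 0.0529078.
Normalizing constant: 0.32·0.1601 + 0.28·0 + 0.4·0.13227 = 0.10414.
P(3 | observation) = 0.0529078 / 0.10414 = 0.508046.

0.508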